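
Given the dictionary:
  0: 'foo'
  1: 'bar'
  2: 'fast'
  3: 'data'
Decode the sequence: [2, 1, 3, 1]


Look up each index in the dictionary:
  2 -> 'fast'
  1 -> 'bar'
  3 -> 'data'
  1 -> 'bar'

Decoded: "fast bar data bar"


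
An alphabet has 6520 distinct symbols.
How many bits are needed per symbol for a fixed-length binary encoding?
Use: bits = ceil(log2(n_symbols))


log2(6520) = 12.6707
Bracket: 2^12 = 4096 < 6520 <= 2^13 = 8192
So ceil(log2(6520)) = 13

bits = ceil(log2(6520)) = ceil(12.6707) = 13 bits


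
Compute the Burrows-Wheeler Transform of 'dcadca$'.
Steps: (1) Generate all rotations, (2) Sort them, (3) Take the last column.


Rotations (sorted):
  0: $dcadca -> last char: a
  1: a$dcadc -> last char: c
  2: adca$dc -> last char: c
  3: ca$dcad -> last char: d
  4: cadca$d -> last char: d
  5: dca$dca -> last char: a
  6: dcadca$ -> last char: $


BWT = accdda$


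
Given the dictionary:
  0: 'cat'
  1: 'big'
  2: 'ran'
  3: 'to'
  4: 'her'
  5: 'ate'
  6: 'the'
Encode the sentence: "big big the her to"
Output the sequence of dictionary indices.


Look up each word in the dictionary:
  'big' -> 1
  'big' -> 1
  'the' -> 6
  'her' -> 4
  'to' -> 3

Encoded: [1, 1, 6, 4, 3]


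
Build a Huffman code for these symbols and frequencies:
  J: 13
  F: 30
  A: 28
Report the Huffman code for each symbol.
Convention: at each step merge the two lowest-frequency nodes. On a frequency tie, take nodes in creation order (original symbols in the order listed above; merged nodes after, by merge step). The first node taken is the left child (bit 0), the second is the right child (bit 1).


Huffman tree construction:
Step 1: Merge J(13) + A(28) = 41
Step 2: Merge F(30) + (J+A)(41) = 71
Read each symbol's code off the tree from the root (left child = 0, right child = 1).

Codes:
  J: 10 (length 2)
  F: 0 (length 1)
  A: 11 (length 2)
Average code length: 112/71 = 1.5775 bits/symbol


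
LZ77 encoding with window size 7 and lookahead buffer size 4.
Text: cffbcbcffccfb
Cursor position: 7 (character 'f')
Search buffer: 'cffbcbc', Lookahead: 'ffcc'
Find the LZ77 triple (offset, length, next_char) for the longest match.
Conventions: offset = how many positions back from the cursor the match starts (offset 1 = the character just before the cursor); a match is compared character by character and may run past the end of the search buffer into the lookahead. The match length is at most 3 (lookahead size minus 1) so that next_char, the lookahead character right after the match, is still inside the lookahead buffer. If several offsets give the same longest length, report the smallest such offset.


Try each offset into the search buffer:
  offset=1 (pos 6, char 'c'): match length 0
  offset=2 (pos 5, char 'b'): match length 0
  offset=3 (pos 4, char 'c'): match length 0
  offset=4 (pos 3, char 'b'): match length 0
  offset=5 (pos 2, char 'f'): match length 1
  offset=6 (pos 1, char 'f'): match length 2
  offset=7 (pos 0, char 'c'): match length 0
Longest match has length 2 at offset 6.
next_char = character at position 7 + 2 = 9 -> 'c'

Best match: offset=6, length=2 (matching 'ff' starting at position 1)
LZ77 triple: (6, 2, 'c')


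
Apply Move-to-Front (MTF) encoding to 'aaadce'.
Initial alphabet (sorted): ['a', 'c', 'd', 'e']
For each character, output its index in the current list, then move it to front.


MTF encoding:
'a': index 0 in ['a', 'c', 'd', 'e'] -> ['a', 'c', 'd', 'e']
'a': index 0 in ['a', 'c', 'd', 'e'] -> ['a', 'c', 'd', 'e']
'a': index 0 in ['a', 'c', 'd', 'e'] -> ['a', 'c', 'd', 'e']
'd': index 2 in ['a', 'c', 'd', 'e'] -> ['d', 'a', 'c', 'e']
'c': index 2 in ['d', 'a', 'c', 'e'] -> ['c', 'd', 'a', 'e']
'e': index 3 in ['c', 'd', 'a', 'e'] -> ['e', 'c', 'd', 'a']


Output: [0, 0, 0, 2, 2, 3]


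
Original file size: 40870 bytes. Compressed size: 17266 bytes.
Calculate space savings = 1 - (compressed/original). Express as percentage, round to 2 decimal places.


ratio = compressed/original = 17266/40870 = 0.422461
savings = 1 - ratio = 1 - 0.422461 = 0.577539
as a percentage: 0.577539 * 100 = 57.75%

Space savings = 1 - 17266/40870 = 57.75%


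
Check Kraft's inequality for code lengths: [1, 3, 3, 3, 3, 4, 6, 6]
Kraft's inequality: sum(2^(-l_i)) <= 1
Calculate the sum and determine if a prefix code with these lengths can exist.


Sum = 2^(-1) + 2^(-3) + 2^(-3) + 2^(-3) + 2^(-3) + 2^(-4) + 2^(-6) + 2^(-6)
    = 0.5 + 0.125 + 0.125 + 0.125 + 0.125 + 0.0625 + 0.015625 + 0.015625
    = 70/64 = 1.09375
Since 1.09375 > 1, Kraft's inequality is NOT satisfied.
A prefix code with these lengths CANNOT exist.

Kraft sum = 1.09375. Not satisfied.


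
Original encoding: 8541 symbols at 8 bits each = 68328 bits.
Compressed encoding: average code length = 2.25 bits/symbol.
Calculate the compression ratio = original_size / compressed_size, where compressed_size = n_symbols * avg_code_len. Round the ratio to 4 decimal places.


original_size = n_symbols * orig_bits = 8541 * 8 = 68328 bits
compressed_size = n_symbols * avg_code_len = 8541 * 2.25 = 19217.25 bits
ratio = original_size / compressed_size = 68328 / 19217.25 = 3.5556

Compression ratio = 3.5556


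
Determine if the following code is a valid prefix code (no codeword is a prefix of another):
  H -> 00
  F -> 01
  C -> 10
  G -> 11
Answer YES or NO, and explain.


Checking each pair (does one codeword prefix another?):
  H='00' vs F='01': no prefix
  H='00' vs C='10': no prefix
  H='00' vs G='11': no prefix
  F='01' vs H='00': no prefix
  F='01' vs C='10': no prefix
  F='01' vs G='11': no prefix
  C='10' vs H='00': no prefix
  C='10' vs F='01': no prefix
  C='10' vs G='11': no prefix
  G='11' vs H='00': no prefix
  G='11' vs F='01': no prefix
  G='11' vs C='10': no prefix
No violation found over all pairs.

YES -- this is a valid prefix code. No codeword is a prefix of any other codeword.


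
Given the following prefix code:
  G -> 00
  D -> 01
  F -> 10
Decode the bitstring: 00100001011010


Decoding step by step:
Bits 00 -> G
Bits 10 -> F
Bits 00 -> G
Bits 01 -> D
Bits 01 -> D
Bits 10 -> F
Bits 10 -> F


Decoded message: GFGDDFF


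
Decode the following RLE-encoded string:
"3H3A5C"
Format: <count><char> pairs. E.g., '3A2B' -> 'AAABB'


Expanding each <count><char> pair:
  3H -> 'HHH'
  3A -> 'AAA'
  5C -> 'CCCCC'

Decoded = HHHAAACCCCC


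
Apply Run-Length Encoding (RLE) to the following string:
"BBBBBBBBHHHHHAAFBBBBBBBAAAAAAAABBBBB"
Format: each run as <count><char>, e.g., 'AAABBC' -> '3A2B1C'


Scanning runs left to right:
  i=0: run of 'B' x 8 -> '8B'
  i=8: run of 'H' x 5 -> '5H'
  i=13: run of 'A' x 2 -> '2A'
  i=15: run of 'F' x 1 -> '1F'
  i=16: run of 'B' x 7 -> '7B'
  i=23: run of 'A' x 8 -> '8A'
  i=31: run of 'B' x 5 -> '5B'

RLE = 8B5H2A1F7B8A5B


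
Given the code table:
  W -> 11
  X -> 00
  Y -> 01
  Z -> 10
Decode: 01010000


Decoding:
01 -> Y
01 -> Y
00 -> X
00 -> X


Result: YYXX


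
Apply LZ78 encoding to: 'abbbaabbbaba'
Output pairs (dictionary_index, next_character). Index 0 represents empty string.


LZ78 encoding steps:
Dictionary: {0: ''}
Step 1: w='' (idx 0), next='a' -> output (0, 'a'), add 'a' as idx 1
Step 2: w='' (idx 0), next='b' -> output (0, 'b'), add 'b' as idx 2
Step 3: w='b' (idx 2), next='b' -> output (2, 'b'), add 'bb' as idx 3
Step 4: w='a' (idx 1), next='a' -> output (1, 'a'), add 'aa' as idx 4
Step 5: w='bb' (idx 3), next='b' -> output (3, 'b'), add 'bbb' as idx 5
Step 6: w='a' (idx 1), next='b' -> output (1, 'b'), add 'ab' as idx 6
Step 7: w='a' (idx 1), end of input -> output (1, '')


Encoded: [(0, 'a'), (0, 'b'), (2, 'b'), (1, 'a'), (3, 'b'), (1, 'b'), (1, '')]


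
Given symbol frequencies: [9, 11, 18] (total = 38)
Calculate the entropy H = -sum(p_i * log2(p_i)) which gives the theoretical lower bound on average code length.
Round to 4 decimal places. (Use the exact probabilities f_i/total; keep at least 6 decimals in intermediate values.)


Per-symbol terms -p_i * log2(p_i) with p_i = f_i/38:
  p = 9/38 = 0.236842: log2(p) = -2.078003, -p*log2(p) = 0.492158
  p = 11/38 = 0.289474: log2(p) = -1.788496, -p*log2(p) = 0.517722
  p = 18/38 = 0.473684: log2(p) = -1.078003, -p*log2(p) = 0.510633
H = 0.492158 + 0.517722 + 0.510633 = 1.520513

H = 1.5205 bits/symbol


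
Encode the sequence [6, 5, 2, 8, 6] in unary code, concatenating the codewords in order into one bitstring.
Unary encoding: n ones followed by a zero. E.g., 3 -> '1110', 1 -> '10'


Encode each number as n ones followed by a terminating 0:
  6 -> 1111110 (7 bits)
  5 -> 111110 (6 bits)
  2 -> 110 (3 bits)
  8 -> 111111110 (9 bits)
  6 -> 1111110 (7 bits)
Total length = 7 + 6 + 3 + 9 + 7 = 32 bits.

Unary([6, 5, 2, 8, 6]) = 11111101111101101111111101111110 (32 bits)


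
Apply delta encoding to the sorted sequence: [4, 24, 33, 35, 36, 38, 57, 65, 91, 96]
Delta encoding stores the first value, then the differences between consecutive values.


First value: 4
Deltas:
  24 - 4 = 20
  33 - 24 = 9
  35 - 33 = 2
  36 - 35 = 1
  38 - 36 = 2
  57 - 38 = 19
  65 - 57 = 8
  91 - 65 = 26
  96 - 91 = 5


Delta encoded: [4, 20, 9, 2, 1, 2, 19, 8, 26, 5]


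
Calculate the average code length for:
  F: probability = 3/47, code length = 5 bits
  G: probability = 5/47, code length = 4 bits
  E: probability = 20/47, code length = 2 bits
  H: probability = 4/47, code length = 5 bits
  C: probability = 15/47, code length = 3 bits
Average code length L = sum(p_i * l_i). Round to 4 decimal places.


Weighted contributions p_i * l_i:
  F: (3/47) * 5 = 15/47
  G: (5/47) * 4 = 20/47
  E: (20/47) * 2 = 40/47
  H: (4/47) * 5 = 20/47
  C: (15/47) * 3 = 45/47
Sum = (15 + 20 + 40 + 20 + 45)/47 = 140/47

L = 140/47 = 2.9787 bits/symbol


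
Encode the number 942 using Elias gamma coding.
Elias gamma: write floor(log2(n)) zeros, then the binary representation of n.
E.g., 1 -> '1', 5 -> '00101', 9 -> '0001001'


num_bits = floor(log2(942)) + 1 = 10
leading_zeros = num_bits - 1 = 9
binary(942) = 1110101110

Elias gamma(942) = '000000000' + '1110101110' = 0000000001110101110 (19 bits)


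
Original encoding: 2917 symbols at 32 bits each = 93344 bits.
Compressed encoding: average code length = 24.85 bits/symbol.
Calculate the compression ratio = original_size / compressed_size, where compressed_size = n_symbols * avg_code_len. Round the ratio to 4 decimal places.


original_size = n_symbols * orig_bits = 2917 * 32 = 93344 bits
compressed_size = n_symbols * avg_code_len = 2917 * 24.85 = 72487.45 bits
ratio = original_size / compressed_size = 93344 / 72487.45 = 1.2877

Compression ratio = 1.2877


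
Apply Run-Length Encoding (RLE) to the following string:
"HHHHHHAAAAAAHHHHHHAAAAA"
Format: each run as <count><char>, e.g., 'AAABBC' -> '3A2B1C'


Scanning runs left to right:
  i=0: run of 'H' x 6 -> '6H'
  i=6: run of 'A' x 6 -> '6A'
  i=12: run of 'H' x 6 -> '6H'
  i=18: run of 'A' x 5 -> '5A'

RLE = 6H6A6H5A


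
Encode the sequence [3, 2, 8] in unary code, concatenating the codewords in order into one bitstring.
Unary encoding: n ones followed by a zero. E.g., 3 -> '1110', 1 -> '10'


Encode each number as n ones followed by a terminating 0:
  3 -> 1110 (4 bits)
  2 -> 110 (3 bits)
  8 -> 111111110 (9 bits)
Total length = 4 + 3 + 9 = 16 bits.

Unary([3, 2, 8]) = 1110110111111110 (16 bits)


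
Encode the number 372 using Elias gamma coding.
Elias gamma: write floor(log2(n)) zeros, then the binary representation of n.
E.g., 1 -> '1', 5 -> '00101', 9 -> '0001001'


num_bits = floor(log2(372)) + 1 = 9
leading_zeros = num_bits - 1 = 8
binary(372) = 101110100

Elias gamma(372) = '00000000' + '101110100' = 00000000101110100 (17 bits)


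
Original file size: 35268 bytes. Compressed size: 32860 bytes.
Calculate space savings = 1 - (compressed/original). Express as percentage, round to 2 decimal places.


ratio = compressed/original = 32860/35268 = 0.931723
savings = 1 - ratio = 1 - 0.931723 = 0.068277
as a percentage: 0.068277 * 100 = 6.83%

Space savings = 1 - 32860/35268 = 6.83%


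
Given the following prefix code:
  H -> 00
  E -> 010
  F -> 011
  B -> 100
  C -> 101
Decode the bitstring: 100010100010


Decoding step by step:
Bits 100 -> B
Bits 010 -> E
Bits 100 -> B
Bits 010 -> E


Decoded message: BEBE


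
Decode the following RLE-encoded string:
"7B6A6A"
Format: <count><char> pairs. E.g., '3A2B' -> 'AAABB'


Expanding each <count><char> pair:
  7B -> 'BBBBBBB'
  6A -> 'AAAAAA'
  6A -> 'AAAAAA'

Decoded = BBBBBBBAAAAAAAAAAAA


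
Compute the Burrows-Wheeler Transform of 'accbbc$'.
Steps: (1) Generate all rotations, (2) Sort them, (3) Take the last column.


Rotations (sorted):
  0: $accbbc -> last char: c
  1: accbbc$ -> last char: $
  2: bbc$acc -> last char: c
  3: bc$accb -> last char: b
  4: c$accbb -> last char: b
  5: cbbc$ac -> last char: c
  6: ccbbc$a -> last char: a


BWT = c$cbbca


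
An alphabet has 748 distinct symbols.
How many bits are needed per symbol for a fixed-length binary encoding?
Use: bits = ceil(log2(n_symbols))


log2(748) = 9.5469
Bracket: 2^9 = 512 < 748 <= 2^10 = 1024
So ceil(log2(748)) = 10

bits = ceil(log2(748)) = ceil(9.5469) = 10 bits


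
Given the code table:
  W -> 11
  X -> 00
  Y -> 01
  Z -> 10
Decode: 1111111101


Decoding:
11 -> W
11 -> W
11 -> W
11 -> W
01 -> Y


Result: WWWWY


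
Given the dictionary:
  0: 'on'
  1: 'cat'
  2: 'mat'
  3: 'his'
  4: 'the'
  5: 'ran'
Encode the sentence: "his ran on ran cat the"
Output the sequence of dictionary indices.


Look up each word in the dictionary:
  'his' -> 3
  'ran' -> 5
  'on' -> 0
  'ran' -> 5
  'cat' -> 1
  'the' -> 4

Encoded: [3, 5, 0, 5, 1, 4]


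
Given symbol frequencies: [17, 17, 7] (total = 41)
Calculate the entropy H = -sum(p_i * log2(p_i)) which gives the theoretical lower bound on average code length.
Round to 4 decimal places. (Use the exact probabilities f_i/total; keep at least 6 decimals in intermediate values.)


Per-symbol terms -p_i * log2(p_i) with p_i = f_i/41:
  p = 17/41 = 0.414634: log2(p) = -1.270089, -p*log2(p) = 0.526622
  p = 17/41 = 0.414634: log2(p) = -1.270089, -p*log2(p) = 0.526622
  p = 7/41 = 0.170732: log2(p) = -2.550197, -p*log2(p) = 0.435400
H = 0.526622 + 0.526622 + 0.435400 = 1.488644

H = 1.4886 bits/symbol


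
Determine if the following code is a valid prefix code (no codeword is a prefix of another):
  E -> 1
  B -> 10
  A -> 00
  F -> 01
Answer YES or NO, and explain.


Checking each pair (does one codeword prefix another?):
  E='1' vs B='10': prefix -- VIOLATION

NO -- this is NOT a valid prefix code. E (1) is a prefix of B (10).


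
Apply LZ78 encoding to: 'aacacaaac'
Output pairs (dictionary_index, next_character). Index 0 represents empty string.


LZ78 encoding steps:
Dictionary: {0: ''}
Step 1: w='' (idx 0), next='a' -> output (0, 'a'), add 'a' as idx 1
Step 2: w='a' (idx 1), next='c' -> output (1, 'c'), add 'ac' as idx 2
Step 3: w='ac' (idx 2), next='a' -> output (2, 'a'), add 'aca' as idx 3
Step 4: w='a' (idx 1), next='a' -> output (1, 'a'), add 'aa' as idx 4
Step 5: w='' (idx 0), next='c' -> output (0, 'c'), add 'c' as idx 5


Encoded: [(0, 'a'), (1, 'c'), (2, 'a'), (1, 'a'), (0, 'c')]


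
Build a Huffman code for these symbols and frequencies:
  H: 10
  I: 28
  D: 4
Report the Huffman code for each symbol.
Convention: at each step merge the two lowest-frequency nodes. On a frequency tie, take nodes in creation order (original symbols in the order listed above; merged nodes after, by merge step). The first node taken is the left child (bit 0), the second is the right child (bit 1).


Huffman tree construction:
Step 1: Merge D(4) + H(10) = 14
Step 2: Merge (D+H)(14) + I(28) = 42
Read each symbol's code off the tree from the root (left child = 0, right child = 1).

Codes:
  H: 01 (length 2)
  I: 1 (length 1)
  D: 00 (length 2)
Average code length: 56/42 = 1.3333 bits/symbol


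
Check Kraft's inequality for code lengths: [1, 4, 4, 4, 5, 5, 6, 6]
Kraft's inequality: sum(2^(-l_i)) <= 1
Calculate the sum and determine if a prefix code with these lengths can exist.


Sum = 2^(-1) + 2^(-4) + 2^(-4) + 2^(-4) + 2^(-5) + 2^(-5) + 2^(-6) + 2^(-6)
    = 0.5 + 0.0625 + 0.0625 + 0.0625 + 0.03125 + 0.03125 + 0.015625 + 0.015625
    = 50/64 = 0.78125
Since 0.78125 <= 1, Kraft's inequality IS satisfied.
A prefix code with these lengths CAN exist.

Kraft sum = 0.78125. Satisfied.


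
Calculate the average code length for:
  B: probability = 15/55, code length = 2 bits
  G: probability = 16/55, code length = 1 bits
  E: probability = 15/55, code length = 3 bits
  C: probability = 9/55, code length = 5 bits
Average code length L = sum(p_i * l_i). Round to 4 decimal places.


Weighted contributions p_i * l_i:
  B: (15/55) * 2 = 30/55
  G: (16/55) * 1 = 16/55
  E: (15/55) * 3 = 45/55
  C: (9/55) * 5 = 45/55
Sum = (30 + 16 + 45 + 45)/55 = 136/55

L = 136/55 = 2.4727 bits/symbol


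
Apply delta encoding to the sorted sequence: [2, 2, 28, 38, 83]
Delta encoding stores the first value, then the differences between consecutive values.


First value: 2
Deltas:
  2 - 2 = 0
  28 - 2 = 26
  38 - 28 = 10
  83 - 38 = 45


Delta encoded: [2, 0, 26, 10, 45]


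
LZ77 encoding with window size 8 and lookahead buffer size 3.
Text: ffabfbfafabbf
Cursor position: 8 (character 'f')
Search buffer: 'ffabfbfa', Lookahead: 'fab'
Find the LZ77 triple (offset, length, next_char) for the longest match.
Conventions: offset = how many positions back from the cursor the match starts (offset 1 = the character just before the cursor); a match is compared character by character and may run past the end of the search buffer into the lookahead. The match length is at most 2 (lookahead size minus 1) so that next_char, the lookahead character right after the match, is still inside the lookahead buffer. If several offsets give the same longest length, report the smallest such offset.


Try each offset into the search buffer:
  offset=1 (pos 7, char 'a'): match length 0
  offset=2 (pos 6, char 'f'): match length 2
  offset=3 (pos 5, char 'b'): match length 0
  offset=4 (pos 4, char 'f'): match length 1
  offset=5 (pos 3, char 'b'): match length 0
  offset=6 (pos 2, char 'a'): match length 0
  offset=7 (pos 1, char 'f'): match length 2
  offset=8 (pos 0, char 'f'): match length 1
Longest match has length 2, found at offsets 2, 7; take the smallest, offset 2.
next_char = character at position 8 + 2 = 10 -> 'b'

Best match: offset=2, length=2 (matching 'fa' starting at position 6)
LZ77 triple: (2, 2, 'b')


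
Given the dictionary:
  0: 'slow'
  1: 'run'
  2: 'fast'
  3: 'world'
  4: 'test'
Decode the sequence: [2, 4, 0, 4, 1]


Look up each index in the dictionary:
  2 -> 'fast'
  4 -> 'test'
  0 -> 'slow'
  4 -> 'test'
  1 -> 'run'

Decoded: "fast test slow test run"


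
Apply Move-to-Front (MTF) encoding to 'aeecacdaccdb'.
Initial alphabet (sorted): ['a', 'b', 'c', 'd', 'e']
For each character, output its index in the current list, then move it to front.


MTF encoding:
'a': index 0 in ['a', 'b', 'c', 'd', 'e'] -> ['a', 'b', 'c', 'd', 'e']
'e': index 4 in ['a', 'b', 'c', 'd', 'e'] -> ['e', 'a', 'b', 'c', 'd']
'e': index 0 in ['e', 'a', 'b', 'c', 'd'] -> ['e', 'a', 'b', 'c', 'd']
'c': index 3 in ['e', 'a', 'b', 'c', 'd'] -> ['c', 'e', 'a', 'b', 'd']
'a': index 2 in ['c', 'e', 'a', 'b', 'd'] -> ['a', 'c', 'e', 'b', 'd']
'c': index 1 in ['a', 'c', 'e', 'b', 'd'] -> ['c', 'a', 'e', 'b', 'd']
'd': index 4 in ['c', 'a', 'e', 'b', 'd'] -> ['d', 'c', 'a', 'e', 'b']
'a': index 2 in ['d', 'c', 'a', 'e', 'b'] -> ['a', 'd', 'c', 'e', 'b']
'c': index 2 in ['a', 'd', 'c', 'e', 'b'] -> ['c', 'a', 'd', 'e', 'b']
'c': index 0 in ['c', 'a', 'd', 'e', 'b'] -> ['c', 'a', 'd', 'e', 'b']
'd': index 2 in ['c', 'a', 'd', 'e', 'b'] -> ['d', 'c', 'a', 'e', 'b']
'b': index 4 in ['d', 'c', 'a', 'e', 'b'] -> ['b', 'd', 'c', 'a', 'e']


Output: [0, 4, 0, 3, 2, 1, 4, 2, 2, 0, 2, 4]


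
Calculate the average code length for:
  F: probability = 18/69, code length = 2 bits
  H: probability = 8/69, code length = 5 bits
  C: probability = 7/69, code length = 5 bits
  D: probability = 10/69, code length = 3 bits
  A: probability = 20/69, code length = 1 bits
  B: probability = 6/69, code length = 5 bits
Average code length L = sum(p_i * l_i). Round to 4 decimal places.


Weighted contributions p_i * l_i:
  F: (18/69) * 2 = 36/69
  H: (8/69) * 5 = 40/69
  C: (7/69) * 5 = 35/69
  D: (10/69) * 3 = 30/69
  A: (20/69) * 1 = 20/69
  B: (6/69) * 5 = 30/69
Sum = (36 + 40 + 35 + 30 + 20 + 30)/69 = 191/69

L = 191/69 = 2.7681 bits/symbol


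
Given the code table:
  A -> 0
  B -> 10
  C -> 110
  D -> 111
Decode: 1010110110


Decoding:
10 -> B
10 -> B
110 -> C
110 -> C


Result: BBCC


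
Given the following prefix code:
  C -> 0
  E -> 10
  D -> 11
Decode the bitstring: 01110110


Decoding step by step:
Bits 0 -> C
Bits 11 -> D
Bits 10 -> E
Bits 11 -> D
Bits 0 -> C


Decoded message: CDEDC


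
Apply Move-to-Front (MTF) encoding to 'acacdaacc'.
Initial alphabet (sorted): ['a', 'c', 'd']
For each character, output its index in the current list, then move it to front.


MTF encoding:
'a': index 0 in ['a', 'c', 'd'] -> ['a', 'c', 'd']
'c': index 1 in ['a', 'c', 'd'] -> ['c', 'a', 'd']
'a': index 1 in ['c', 'a', 'd'] -> ['a', 'c', 'd']
'c': index 1 in ['a', 'c', 'd'] -> ['c', 'a', 'd']
'd': index 2 in ['c', 'a', 'd'] -> ['d', 'c', 'a']
'a': index 2 in ['d', 'c', 'a'] -> ['a', 'd', 'c']
'a': index 0 in ['a', 'd', 'c'] -> ['a', 'd', 'c']
'c': index 2 in ['a', 'd', 'c'] -> ['c', 'a', 'd']
'c': index 0 in ['c', 'a', 'd'] -> ['c', 'a', 'd']


Output: [0, 1, 1, 1, 2, 2, 0, 2, 0]


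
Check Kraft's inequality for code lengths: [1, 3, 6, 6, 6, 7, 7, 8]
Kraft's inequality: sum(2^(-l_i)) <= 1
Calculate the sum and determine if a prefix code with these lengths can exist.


Sum = 2^(-1) + 2^(-3) + 2^(-6) + 2^(-6) + 2^(-6) + 2^(-7) + 2^(-7) + 2^(-8)
    = 0.5 + 0.125 + 0.015625 + 0.015625 + 0.015625 + 0.0078125 + 0.0078125 + 0.00390625
    = 177/256 = 0.69140625
Since 0.69140625 <= 1, Kraft's inequality IS satisfied.
A prefix code with these lengths CAN exist.

Kraft sum = 0.69140625. Satisfied.


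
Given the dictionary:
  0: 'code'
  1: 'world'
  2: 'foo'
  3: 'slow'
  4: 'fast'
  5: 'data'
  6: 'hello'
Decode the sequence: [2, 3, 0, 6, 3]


Look up each index in the dictionary:
  2 -> 'foo'
  3 -> 'slow'
  0 -> 'code'
  6 -> 'hello'
  3 -> 'slow'

Decoded: "foo slow code hello slow"


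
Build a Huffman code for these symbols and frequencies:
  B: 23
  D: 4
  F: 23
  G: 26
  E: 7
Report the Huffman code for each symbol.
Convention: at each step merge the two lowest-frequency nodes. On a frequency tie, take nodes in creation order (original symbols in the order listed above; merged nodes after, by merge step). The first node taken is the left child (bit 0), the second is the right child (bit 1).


Huffman tree construction:
Step 1: Merge D(4) + E(7) = 11
Step 2: Merge (D+E)(11) + B(23) = 34
Step 3: Merge F(23) + G(26) = 49
Step 4: Merge ((D+E)+B)(34) + (F+G)(49) = 83
Read each symbol's code off the tree from the root (left child = 0, right child = 1).

Codes:
  B: 01 (length 2)
  D: 000 (length 3)
  F: 10 (length 2)
  G: 11 (length 2)
  E: 001 (length 3)
Average code length: 177/83 = 2.1325 bits/symbol


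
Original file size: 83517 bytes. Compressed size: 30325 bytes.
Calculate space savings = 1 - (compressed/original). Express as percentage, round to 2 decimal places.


ratio = compressed/original = 30325/83517 = 0.3631
savings = 1 - ratio = 1 - 0.3631 = 0.6369
as a percentage: 0.6369 * 100 = 63.69%

Space savings = 1 - 30325/83517 = 63.69%


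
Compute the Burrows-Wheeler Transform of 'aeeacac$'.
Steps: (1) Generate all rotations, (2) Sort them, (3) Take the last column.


Rotations (sorted):
  0: $aeeacac -> last char: c
  1: ac$aeeac -> last char: c
  2: acac$aee -> last char: e
  3: aeeacac$ -> last char: $
  4: c$aeeaca -> last char: a
  5: cac$aeea -> last char: a
  6: eacac$ae -> last char: e
  7: eeacac$a -> last char: a


BWT = cce$aaea


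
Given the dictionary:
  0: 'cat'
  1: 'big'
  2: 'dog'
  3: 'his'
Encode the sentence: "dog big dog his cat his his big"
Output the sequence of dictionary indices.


Look up each word in the dictionary:
  'dog' -> 2
  'big' -> 1
  'dog' -> 2
  'his' -> 3
  'cat' -> 0
  'his' -> 3
  'his' -> 3
  'big' -> 1

Encoded: [2, 1, 2, 3, 0, 3, 3, 1]


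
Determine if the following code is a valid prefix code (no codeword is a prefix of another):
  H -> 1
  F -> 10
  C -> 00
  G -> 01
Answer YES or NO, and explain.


Checking each pair (does one codeword prefix another?):
  H='1' vs F='10': prefix -- VIOLATION

NO -- this is NOT a valid prefix code. H (1) is a prefix of F (10).


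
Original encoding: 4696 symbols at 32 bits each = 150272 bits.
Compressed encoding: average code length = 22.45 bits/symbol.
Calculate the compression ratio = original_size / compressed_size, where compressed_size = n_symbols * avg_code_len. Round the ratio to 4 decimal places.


original_size = n_symbols * orig_bits = 4696 * 32 = 150272 bits
compressed_size = n_symbols * avg_code_len = 4696 * 22.45 = 105425.2 bits
ratio = original_size / compressed_size = 150272 / 105425.2 = 1.4254

Compression ratio = 1.4254


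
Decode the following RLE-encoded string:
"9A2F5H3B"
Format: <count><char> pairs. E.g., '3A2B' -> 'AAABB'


Expanding each <count><char> pair:
  9A -> 'AAAAAAAAA'
  2F -> 'FF'
  5H -> 'HHHHH'
  3B -> 'BBB'

Decoded = AAAAAAAAAFFHHHHHBBB


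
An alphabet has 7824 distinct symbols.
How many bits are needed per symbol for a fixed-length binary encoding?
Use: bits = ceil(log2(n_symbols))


log2(7824) = 12.9337
Bracket: 2^12 = 4096 < 7824 <= 2^13 = 8192
So ceil(log2(7824)) = 13

bits = ceil(log2(7824)) = ceil(12.9337) = 13 bits


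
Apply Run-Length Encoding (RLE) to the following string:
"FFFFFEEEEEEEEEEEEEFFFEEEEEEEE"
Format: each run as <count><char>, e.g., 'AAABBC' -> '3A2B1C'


Scanning runs left to right:
  i=0: run of 'F' x 5 -> '5F'
  i=5: run of 'E' x 13 -> '13E'
  i=18: run of 'F' x 3 -> '3F'
  i=21: run of 'E' x 8 -> '8E'

RLE = 5F13E3F8E


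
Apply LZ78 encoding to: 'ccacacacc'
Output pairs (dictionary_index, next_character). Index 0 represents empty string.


LZ78 encoding steps:
Dictionary: {0: ''}
Step 1: w='' (idx 0), next='c' -> output (0, 'c'), add 'c' as idx 1
Step 2: w='c' (idx 1), next='a' -> output (1, 'a'), add 'ca' as idx 2
Step 3: w='ca' (idx 2), next='c' -> output (2, 'c'), add 'cac' as idx 3
Step 4: w='' (idx 0), next='a' -> output (0, 'a'), add 'a' as idx 4
Step 5: w='c' (idx 1), next='c' -> output (1, 'c'), add 'cc' as idx 5


Encoded: [(0, 'c'), (1, 'a'), (2, 'c'), (0, 'a'), (1, 'c')]


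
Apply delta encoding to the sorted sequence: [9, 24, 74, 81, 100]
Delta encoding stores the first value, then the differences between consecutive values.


First value: 9
Deltas:
  24 - 9 = 15
  74 - 24 = 50
  81 - 74 = 7
  100 - 81 = 19


Delta encoded: [9, 15, 50, 7, 19]


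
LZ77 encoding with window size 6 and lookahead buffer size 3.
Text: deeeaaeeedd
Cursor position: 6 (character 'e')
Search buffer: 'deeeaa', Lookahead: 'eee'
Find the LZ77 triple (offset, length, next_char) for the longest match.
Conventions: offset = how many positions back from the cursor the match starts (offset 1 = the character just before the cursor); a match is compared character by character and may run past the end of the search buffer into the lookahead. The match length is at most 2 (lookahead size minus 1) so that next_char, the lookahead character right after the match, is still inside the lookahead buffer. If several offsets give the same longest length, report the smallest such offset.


Try each offset into the search buffer:
  offset=1 (pos 5, char 'a'): match length 0
  offset=2 (pos 4, char 'a'): match length 0
  offset=3 (pos 3, char 'e'): match length 1
  offset=4 (pos 2, char 'e'): match length 2
  offset=5 (pos 1, char 'e'): match length 2
  offset=6 (pos 0, char 'd'): match length 0
Longest match has length 2, found at offsets 4, 5; take the smallest, offset 4.
next_char = character at position 6 + 2 = 8 -> 'e'

Best match: offset=4, length=2 (matching 'ee' starting at position 2)
LZ77 triple: (4, 2, 'e')


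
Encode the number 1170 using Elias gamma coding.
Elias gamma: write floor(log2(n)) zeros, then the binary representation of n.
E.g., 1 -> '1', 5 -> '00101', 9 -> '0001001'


num_bits = floor(log2(1170)) + 1 = 11
leading_zeros = num_bits - 1 = 10
binary(1170) = 10010010010

Elias gamma(1170) = '0000000000' + '10010010010' = 000000000010010010010 (21 bits)


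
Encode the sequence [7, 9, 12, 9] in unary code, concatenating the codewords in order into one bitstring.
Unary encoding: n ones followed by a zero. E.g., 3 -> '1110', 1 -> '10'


Encode each number as n ones followed by a terminating 0:
  7 -> 11111110 (8 bits)
  9 -> 1111111110 (10 bits)
  12 -> 1111111111110 (13 bits)
  9 -> 1111111110 (10 bits)
Total length = 8 + 10 + 13 + 10 = 41 bits.

Unary([7, 9, 12, 9]) = 11111110111111111011111111111101111111110 (41 bits)


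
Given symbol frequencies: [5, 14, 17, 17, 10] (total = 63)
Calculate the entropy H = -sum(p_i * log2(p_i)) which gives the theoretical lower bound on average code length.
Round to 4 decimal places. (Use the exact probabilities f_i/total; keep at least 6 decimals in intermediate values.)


Per-symbol terms -p_i * log2(p_i) with p_i = f_i/63:
  p = 5/63 = 0.079365: log2(p) = -3.655352, -p*log2(p) = 0.290107
  p = 14/63 = 0.222222: log2(p) = -2.169925, -p*log2(p) = 0.482206
  p = 17/63 = 0.269841: log2(p) = -1.889817, -p*log2(p) = 0.509951
  p = 17/63 = 0.269841: log2(p) = -1.889817, -p*log2(p) = 0.509951
  p = 10/63 = 0.158730: log2(p) = -2.655352, -p*log2(p) = 0.421484
H = 0.290107 + 0.482206 + 0.509951 + 0.509951 + 0.421484 = 2.213699

H = 2.2137 bits/symbol


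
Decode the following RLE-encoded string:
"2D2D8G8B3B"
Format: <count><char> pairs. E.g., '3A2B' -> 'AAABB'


Expanding each <count><char> pair:
  2D -> 'DD'
  2D -> 'DD'
  8G -> 'GGGGGGGG'
  8B -> 'BBBBBBBB'
  3B -> 'BBB'

Decoded = DDDDGGGGGGGGBBBBBBBBBBB


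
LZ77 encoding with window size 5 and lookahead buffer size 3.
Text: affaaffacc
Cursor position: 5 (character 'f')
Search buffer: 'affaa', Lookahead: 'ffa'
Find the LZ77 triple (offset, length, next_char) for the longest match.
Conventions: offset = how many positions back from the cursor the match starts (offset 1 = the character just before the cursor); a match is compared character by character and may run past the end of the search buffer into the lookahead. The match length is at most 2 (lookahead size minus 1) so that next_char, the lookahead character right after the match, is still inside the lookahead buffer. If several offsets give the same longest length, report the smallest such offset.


Try each offset into the search buffer:
  offset=1 (pos 4, char 'a'): match length 0
  offset=2 (pos 3, char 'a'): match length 0
  offset=3 (pos 2, char 'f'): match length 1
  offset=4 (pos 1, char 'f'): match length 2
  offset=5 (pos 0, char 'a'): match length 0
Longest match has length 2 at offset 4.
next_char = character at position 5 + 2 = 7 -> 'a'

Best match: offset=4, length=2 (matching 'ff' starting at position 1)
LZ77 triple: (4, 2, 'a')


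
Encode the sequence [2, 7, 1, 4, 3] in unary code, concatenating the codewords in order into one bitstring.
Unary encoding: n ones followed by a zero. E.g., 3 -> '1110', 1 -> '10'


Encode each number as n ones followed by a terminating 0:
  2 -> 110 (3 bits)
  7 -> 11111110 (8 bits)
  1 -> 10 (2 bits)
  4 -> 11110 (5 bits)
  3 -> 1110 (4 bits)
Total length = 3 + 8 + 2 + 5 + 4 = 22 bits.

Unary([2, 7, 1, 4, 3]) = 1101111111010111101110 (22 bits)


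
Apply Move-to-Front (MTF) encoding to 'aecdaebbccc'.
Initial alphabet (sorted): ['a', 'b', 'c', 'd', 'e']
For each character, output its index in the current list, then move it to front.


MTF encoding:
'a': index 0 in ['a', 'b', 'c', 'd', 'e'] -> ['a', 'b', 'c', 'd', 'e']
'e': index 4 in ['a', 'b', 'c', 'd', 'e'] -> ['e', 'a', 'b', 'c', 'd']
'c': index 3 in ['e', 'a', 'b', 'c', 'd'] -> ['c', 'e', 'a', 'b', 'd']
'd': index 4 in ['c', 'e', 'a', 'b', 'd'] -> ['d', 'c', 'e', 'a', 'b']
'a': index 3 in ['d', 'c', 'e', 'a', 'b'] -> ['a', 'd', 'c', 'e', 'b']
'e': index 3 in ['a', 'd', 'c', 'e', 'b'] -> ['e', 'a', 'd', 'c', 'b']
'b': index 4 in ['e', 'a', 'd', 'c', 'b'] -> ['b', 'e', 'a', 'd', 'c']
'b': index 0 in ['b', 'e', 'a', 'd', 'c'] -> ['b', 'e', 'a', 'd', 'c']
'c': index 4 in ['b', 'e', 'a', 'd', 'c'] -> ['c', 'b', 'e', 'a', 'd']
'c': index 0 in ['c', 'b', 'e', 'a', 'd'] -> ['c', 'b', 'e', 'a', 'd']
'c': index 0 in ['c', 'b', 'e', 'a', 'd'] -> ['c', 'b', 'e', 'a', 'd']


Output: [0, 4, 3, 4, 3, 3, 4, 0, 4, 0, 0]


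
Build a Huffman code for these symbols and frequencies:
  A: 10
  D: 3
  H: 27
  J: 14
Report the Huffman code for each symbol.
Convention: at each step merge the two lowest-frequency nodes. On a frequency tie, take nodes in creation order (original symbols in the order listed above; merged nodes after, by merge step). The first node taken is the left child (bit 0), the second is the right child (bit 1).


Huffman tree construction:
Step 1: Merge D(3) + A(10) = 13
Step 2: Merge (D+A)(13) + J(14) = 27
Step 3: Merge H(27) + ((D+A)+J)(27) = 54
Read each symbol's code off the tree from the root (left child = 0, right child = 1).

Codes:
  A: 101 (length 3)
  D: 100 (length 3)
  H: 0 (length 1)
  J: 11 (length 2)
Average code length: 94/54 = 1.7407 bits/symbol


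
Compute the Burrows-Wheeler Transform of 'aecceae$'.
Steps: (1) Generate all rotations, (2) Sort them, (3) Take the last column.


Rotations (sorted):
  0: $aecceae -> last char: e
  1: ae$aecce -> last char: e
  2: aecceae$ -> last char: $
  3: cceae$ae -> last char: e
  4: ceae$aec -> last char: c
  5: e$aeccea -> last char: a
  6: eae$aecc -> last char: c
  7: ecceae$a -> last char: a


BWT = ee$ecaca


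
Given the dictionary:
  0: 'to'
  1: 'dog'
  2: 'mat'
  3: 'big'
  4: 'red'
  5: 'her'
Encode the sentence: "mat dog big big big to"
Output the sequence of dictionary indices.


Look up each word in the dictionary:
  'mat' -> 2
  'dog' -> 1
  'big' -> 3
  'big' -> 3
  'big' -> 3
  'to' -> 0

Encoded: [2, 1, 3, 3, 3, 0]


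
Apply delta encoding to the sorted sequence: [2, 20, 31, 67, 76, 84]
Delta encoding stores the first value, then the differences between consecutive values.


First value: 2
Deltas:
  20 - 2 = 18
  31 - 20 = 11
  67 - 31 = 36
  76 - 67 = 9
  84 - 76 = 8


Delta encoded: [2, 18, 11, 36, 9, 8]


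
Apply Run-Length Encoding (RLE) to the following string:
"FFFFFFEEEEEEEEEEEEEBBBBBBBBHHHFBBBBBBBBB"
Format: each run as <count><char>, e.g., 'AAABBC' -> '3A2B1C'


Scanning runs left to right:
  i=0: run of 'F' x 6 -> '6F'
  i=6: run of 'E' x 13 -> '13E'
  i=19: run of 'B' x 8 -> '8B'
  i=27: run of 'H' x 3 -> '3H'
  i=30: run of 'F' x 1 -> '1F'
  i=31: run of 'B' x 9 -> '9B'

RLE = 6F13E8B3H1F9B


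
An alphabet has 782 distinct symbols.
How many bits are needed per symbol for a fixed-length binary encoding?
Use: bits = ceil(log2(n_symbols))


log2(782) = 9.611
Bracket: 2^9 = 512 < 782 <= 2^10 = 1024
So ceil(log2(782)) = 10

bits = ceil(log2(782)) = ceil(9.611) = 10 bits


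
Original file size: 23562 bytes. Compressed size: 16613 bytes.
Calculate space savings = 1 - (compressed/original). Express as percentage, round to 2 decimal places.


ratio = compressed/original = 16613/23562 = 0.705076
savings = 1 - ratio = 1 - 0.705076 = 0.294924
as a percentage: 0.294924 * 100 = 29.49%

Space savings = 1 - 16613/23562 = 29.49%


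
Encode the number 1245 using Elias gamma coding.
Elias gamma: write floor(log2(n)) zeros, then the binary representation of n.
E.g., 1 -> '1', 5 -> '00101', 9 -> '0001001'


num_bits = floor(log2(1245)) + 1 = 11
leading_zeros = num_bits - 1 = 10
binary(1245) = 10011011101

Elias gamma(1245) = '0000000000' + '10011011101' = 000000000010011011101 (21 bits)


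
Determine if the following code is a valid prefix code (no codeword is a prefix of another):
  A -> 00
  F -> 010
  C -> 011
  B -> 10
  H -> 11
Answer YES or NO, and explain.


Checking each pair (does one codeword prefix another?):
  A='00' vs F='010': no prefix
  A='00' vs C='011': no prefix
  A='00' vs B='10': no prefix
  A='00' vs H='11': no prefix
  F='010' vs A='00': no prefix
  F='010' vs C='011': no prefix
  F='010' vs B='10': no prefix
  F='010' vs H='11': no prefix
  C='011' vs A='00': no prefix
  C='011' vs F='010': no prefix
  C='011' vs B='10': no prefix
  C='011' vs H='11': no prefix
  B='10' vs A='00': no prefix
  B='10' vs F='010': no prefix
  B='10' vs C='011': no prefix
  B='10' vs H='11': no prefix
  H='11' vs A='00': no prefix
  H='11' vs F='010': no prefix
  H='11' vs C='011': no prefix
  H='11' vs B='10': no prefix
No violation found over all pairs.

YES -- this is a valid prefix code. No codeword is a prefix of any other codeword.


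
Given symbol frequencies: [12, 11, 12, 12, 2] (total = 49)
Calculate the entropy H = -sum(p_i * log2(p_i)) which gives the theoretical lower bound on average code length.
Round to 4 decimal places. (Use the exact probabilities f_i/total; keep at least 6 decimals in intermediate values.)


Per-symbol terms -p_i * log2(p_i) with p_i = f_i/49:
  p = 12/49 = 0.244898: log2(p) = -2.029747, -p*log2(p) = 0.497081
  p = 11/49 = 0.224490: log2(p) = -2.155278, -p*log2(p) = 0.483838
  p = 12/49 = 0.244898: log2(p) = -2.029747, -p*log2(p) = 0.497081
  p = 12/49 = 0.244898: log2(p) = -2.029747, -p*log2(p) = 0.497081
  p = 2/49 = 0.040816: log2(p) = -4.614710, -p*log2(p) = 0.188356
H = 0.497081 + 0.483838 + 0.497081 + 0.497081 + 0.188356 = 2.163437

H = 2.1634 bits/symbol


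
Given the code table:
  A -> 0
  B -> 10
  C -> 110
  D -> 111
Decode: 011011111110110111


Decoding:
0 -> A
110 -> C
111 -> D
111 -> D
10 -> B
110 -> C
111 -> D


Result: ACDDBCD


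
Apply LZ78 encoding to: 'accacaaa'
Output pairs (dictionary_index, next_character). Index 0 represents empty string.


LZ78 encoding steps:
Dictionary: {0: ''}
Step 1: w='' (idx 0), next='a' -> output (0, 'a'), add 'a' as idx 1
Step 2: w='' (idx 0), next='c' -> output (0, 'c'), add 'c' as idx 2
Step 3: w='c' (idx 2), next='a' -> output (2, 'a'), add 'ca' as idx 3
Step 4: w='ca' (idx 3), next='a' -> output (3, 'a'), add 'caa' as idx 4
Step 5: w='a' (idx 1), end of input -> output (1, '')


Encoded: [(0, 'a'), (0, 'c'), (2, 'a'), (3, 'a'), (1, '')]


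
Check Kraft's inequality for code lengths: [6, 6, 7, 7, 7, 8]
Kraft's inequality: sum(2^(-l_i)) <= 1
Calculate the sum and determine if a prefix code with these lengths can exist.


Sum = 2^(-6) + 2^(-6) + 2^(-7) + 2^(-7) + 2^(-7) + 2^(-8)
    = 0.015625 + 0.015625 + 0.0078125 + 0.0078125 + 0.0078125 + 0.00390625
    = 15/256 = 0.05859375
Since 0.05859375 <= 1, Kraft's inequality IS satisfied.
A prefix code with these lengths CAN exist.

Kraft sum = 0.05859375. Satisfied.


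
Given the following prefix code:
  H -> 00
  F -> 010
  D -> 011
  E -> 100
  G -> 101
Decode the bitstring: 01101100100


Decoding step by step:
Bits 011 -> D
Bits 011 -> D
Bits 00 -> H
Bits 100 -> E


Decoded message: DDHE


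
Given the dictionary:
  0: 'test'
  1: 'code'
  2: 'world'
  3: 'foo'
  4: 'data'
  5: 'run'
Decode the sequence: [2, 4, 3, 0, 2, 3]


Look up each index in the dictionary:
  2 -> 'world'
  4 -> 'data'
  3 -> 'foo'
  0 -> 'test'
  2 -> 'world'
  3 -> 'foo'

Decoded: "world data foo test world foo"


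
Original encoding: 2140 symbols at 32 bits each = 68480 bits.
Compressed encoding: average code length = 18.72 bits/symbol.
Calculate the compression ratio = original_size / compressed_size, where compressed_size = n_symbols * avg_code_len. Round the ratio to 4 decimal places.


original_size = n_symbols * orig_bits = 2140 * 32 = 68480 bits
compressed_size = n_symbols * avg_code_len = 2140 * 18.72 = 40060.8 bits
ratio = original_size / compressed_size = 68480 / 40060.8 = 1.7094

Compression ratio = 1.7094


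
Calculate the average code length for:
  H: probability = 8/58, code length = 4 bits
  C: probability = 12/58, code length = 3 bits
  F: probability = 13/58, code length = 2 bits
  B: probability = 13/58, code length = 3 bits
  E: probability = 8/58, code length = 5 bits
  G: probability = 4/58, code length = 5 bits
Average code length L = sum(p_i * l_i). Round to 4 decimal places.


Weighted contributions p_i * l_i:
  H: (8/58) * 4 = 32/58
  C: (12/58) * 3 = 36/58
  F: (13/58) * 2 = 26/58
  B: (13/58) * 3 = 39/58
  E: (8/58) * 5 = 40/58
  G: (4/58) * 5 = 20/58
Sum = (32 + 36 + 26 + 39 + 40 + 20)/58 = 193/58

L = 193/58 = 3.3276 bits/symbol
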